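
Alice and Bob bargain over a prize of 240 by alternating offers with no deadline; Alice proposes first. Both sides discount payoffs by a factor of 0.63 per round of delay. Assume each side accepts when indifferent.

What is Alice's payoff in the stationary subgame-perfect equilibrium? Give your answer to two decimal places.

147.24

When Alice proposes, Bob accepts any offer worth at least 0.63 times what Bob would get by proposing next round; and vice versa.
This gives x = 240 − 0.63y and y = 240 − 0.63x, where x and y are each side's share when it proposes.
Hence (1 − 0.63·0.63)x = 240(1 − 0.63), i.e. 0.6031·x = 88.8.
x ≈ 147.2393; Bob's share is 240 − x ≈ 92.7607.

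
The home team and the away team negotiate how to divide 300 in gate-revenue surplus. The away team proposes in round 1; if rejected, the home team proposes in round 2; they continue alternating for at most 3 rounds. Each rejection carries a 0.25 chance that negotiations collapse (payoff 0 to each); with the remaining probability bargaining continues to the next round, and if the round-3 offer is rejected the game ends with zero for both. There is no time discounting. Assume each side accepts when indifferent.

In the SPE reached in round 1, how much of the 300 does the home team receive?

Round 3 (the away team proposes): rejection yields 0 for the home team; the away team offers 0 and keeps 300.
Round 2 (the home team proposes): rejecting gives the away team an expected 0.75 × 300 = 225; the home team offers that and keeps 75.
Round 1 (the away team proposes): rejecting gives the home team an expected 0.75 × 75 = 56.25; the away team offers that and keeps 243.75.

56.25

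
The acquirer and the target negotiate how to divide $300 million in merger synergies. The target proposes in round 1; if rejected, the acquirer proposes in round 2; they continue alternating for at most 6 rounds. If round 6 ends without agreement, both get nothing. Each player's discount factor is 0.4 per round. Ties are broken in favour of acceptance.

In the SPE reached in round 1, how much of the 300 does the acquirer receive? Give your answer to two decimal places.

Round 6 (the acquirer proposes): the target will accept anything ≥ 0, so the acquirer offers 0 and keeps 300.
Round 5 (the target proposes): the acquirer can get 300 next round, worth 0.4 × 300 = 120 now, so the target offers 120, keeping 180.
Round 4 (the acquirer proposes): the target can get 180 next round, worth 0.4 × 180 = 72 now; the acquirer offers that and keeps 228.
Round 3 (the target proposes): the acquirer can get 228 next round, worth 0.4 × 228 = 91.2 now. The target offers 91.2 and keeps 300 − 91.2 = 208.8.
Round 2 (the acquirer proposes): the target can get 208.8 next round, worth 0.4 × 208.8 = 83.52 now. The acquirer offers 83.52 and keeps 300 − 83.52 = 216.48.
Round 1 (the target proposes): the acquirer can get 216.48 next round, worth 0.4 × 216.48 = 86.592 now; the target offers that and keeps 213.408.

86.59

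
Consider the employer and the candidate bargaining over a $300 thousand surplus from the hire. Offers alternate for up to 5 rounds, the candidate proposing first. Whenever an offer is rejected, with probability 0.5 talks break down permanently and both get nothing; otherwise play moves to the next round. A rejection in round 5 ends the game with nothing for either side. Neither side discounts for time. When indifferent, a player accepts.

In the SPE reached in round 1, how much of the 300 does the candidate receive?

By backward induction:
Round 5 (the candidate proposes): rejection yields 0 for the employer; the candidate offers 0 and keeps 300.
Round 4 (the employer proposes): rejecting gives the candidate an expected 0.5 × 300 = 150; the employer offers that and keeps 150.
Round 3 (the candidate proposes): rejecting gives the employer an expected 0.5 × 150 = 75. The candidate offers 75 and keeps 300 − 75 = 225.
Round 2 (the employer proposes): rejecting gives the candidate an expected 0.5 × 225 = 112.5; the employer offers that and keeps 187.5.
Round 1 (the candidate proposes): rejecting gives the employer an expected 0.5 × 187.5 = 93.75. The candidate offers 93.75 and keeps 300 − 93.75 = 206.25.

206.25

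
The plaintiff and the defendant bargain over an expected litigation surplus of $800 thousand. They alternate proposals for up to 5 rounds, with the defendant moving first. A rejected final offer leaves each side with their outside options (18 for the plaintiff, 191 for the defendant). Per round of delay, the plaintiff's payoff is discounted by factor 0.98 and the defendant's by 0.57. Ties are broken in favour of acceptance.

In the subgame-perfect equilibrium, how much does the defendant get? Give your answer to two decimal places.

Round 5 (the defendant proposes): the plaintiff gets 18 if talks fail, so the defendant offers 18 and keeps 782.
Round 4 (the plaintiff proposes): the defendant can get 782 next round, worth 0.57 × 782 = 445.74 now; the plaintiff offers that and keeps 354.26.
Round 3 (the defendant proposes): the plaintiff can get 354.26 next round, worth 0.98 × 354.26 = 347.1748 now; the defendant offers that and keeps 452.8252.
Round 2 (the plaintiff proposes): the defendant can get 452.8252 next round, worth 0.57 × 452.8252 = 258.110364 now; the plaintiff offers that and keeps 541.889636.
Round 1 (the defendant proposes): the plaintiff can get 541.889636 next round, worth 0.98 × 541.889636 = 531.05184328 now. The defendant offers 531.05184328 and keeps 800 − 531.05184328 = 268.94815672.

268.95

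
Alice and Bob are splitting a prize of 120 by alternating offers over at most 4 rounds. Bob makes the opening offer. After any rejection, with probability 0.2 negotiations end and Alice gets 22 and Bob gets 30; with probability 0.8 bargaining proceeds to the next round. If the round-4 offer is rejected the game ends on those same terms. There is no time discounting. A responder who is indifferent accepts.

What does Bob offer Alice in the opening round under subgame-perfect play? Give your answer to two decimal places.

Round 4 (Alice proposes): Bob gets 30 if talks fail, so Alice offers 30 and keeps 90.
Round 3 (Bob proposes): rejecting gives Alice an expected 0.8 × 90 + 0.2 × 22 = 76.4, so Bob offers 76.4, keeping 43.6.
Round 2 (Alice proposes): rejecting gives Bob an expected 0.8 × 43.6 + 0.2 × 30 = 40.88. Alice offers 40.88 and keeps 120 − 40.88 = 79.12.
Round 1 (Bob proposes): rejecting gives Alice an expected 0.8 × 79.12 + 0.2 × 22 = 67.696; Bob offers that and keeps 52.304.

67.70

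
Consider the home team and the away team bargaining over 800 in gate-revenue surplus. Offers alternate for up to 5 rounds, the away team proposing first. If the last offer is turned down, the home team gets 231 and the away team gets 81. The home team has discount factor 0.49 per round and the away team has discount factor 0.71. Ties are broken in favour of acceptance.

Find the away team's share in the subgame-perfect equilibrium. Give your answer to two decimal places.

618.81

Round 5 (the away team proposes): the home team gets 231 if talks fail, so the away team offers 231 and keeps 569.
Round 4 (the home team proposes): the away team can get 569 next round, worth 0.71 × 569 = 403.99 now, so the home team offers 403.99, keeping 396.01.
Round 3 (the away team proposes): the home team can get 396.01 next round, worth 0.49 × 396.01 = 194.0449 now; the away team offers that and keeps 605.9551.
Round 2 (the home team proposes): the away team can get 605.9551 next round, worth 0.71 × 605.9551 = 430.228121 now; the home team offers that and keeps 369.771879.
Round 1 (the away team proposes): the home team can get 369.771879 next round, worth 0.49 × 369.771879 = 181.18822071 now, so the away team offers 181.18822071, keeping 618.81177929.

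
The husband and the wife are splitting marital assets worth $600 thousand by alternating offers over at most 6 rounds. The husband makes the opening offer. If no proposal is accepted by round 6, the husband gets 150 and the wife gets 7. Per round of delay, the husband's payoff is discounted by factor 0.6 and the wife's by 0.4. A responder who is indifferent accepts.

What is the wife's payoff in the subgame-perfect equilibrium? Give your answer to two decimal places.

Round 6 (the wife proposes): the husband gets 150 if talks fail, so the wife offers 150 and keeps 450.
Round 5 (the husband proposes): the wife can get 450 next round, worth 0.4 × 450 = 180 now; the husband offers that and keeps 420.
Round 4 (the wife proposes): the husband can get 420 next round, worth 0.6 × 420 = 252 now; the wife offers that and keeps 348.
Round 3 (the husband proposes): the wife can get 348 next round, worth 0.4 × 348 = 139.2 now. The husband offers 139.2 and keeps 600 − 139.2 = 460.8.
Round 2 (the wife proposes): the husband can get 460.8 next round, worth 0.6 × 460.8 = 276.48 now, so the wife offers 276.48, keeping 323.52.
Round 1 (the husband proposes): the wife can get 323.52 next round, worth 0.4 × 323.52 = 129.408 now. The husband offers 129.408 and keeps 600 − 129.408 = 470.592.

129.41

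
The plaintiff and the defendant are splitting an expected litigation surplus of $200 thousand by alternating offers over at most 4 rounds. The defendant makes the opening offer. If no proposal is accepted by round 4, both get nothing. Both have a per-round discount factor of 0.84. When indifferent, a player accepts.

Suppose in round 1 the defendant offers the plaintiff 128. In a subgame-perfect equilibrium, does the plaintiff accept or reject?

Reject

Round 4 (the plaintiff proposes): rejection yields 0 for the defendant; the plaintiff offers 0 and keeps 200.
Round 3 (the defendant proposes): the plaintiff can get 200 next round, worth 0.84 × 200 = 168 now; the defendant offers that and keeps 32.
Round 2 (the plaintiff proposes): the defendant can get 32 next round, worth 0.84 × 32 = 26.88 now. The plaintiff offers 26.88 and keeps 200 − 26.88 = 173.12.
So by rejecting in round 1, the plaintiff gets 173.12 next round, worth 0.84 × 173.12 = 145.4208 now.
Offer 128 < 145.4208, so the plaintiff rejects.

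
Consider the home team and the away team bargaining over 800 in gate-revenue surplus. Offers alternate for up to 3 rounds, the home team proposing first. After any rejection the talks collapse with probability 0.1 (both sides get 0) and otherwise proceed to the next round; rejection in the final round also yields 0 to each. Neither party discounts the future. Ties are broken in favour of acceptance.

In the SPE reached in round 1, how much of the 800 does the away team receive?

72

By backward induction:
Round 3 (the home team proposes): rejection yields 0 for the away team; the home team offers 0 and keeps 800.
Round 2 (the away team proposes): rejecting gives the home team an expected 0.9 × 800 = 720, so the away team offers 720, keeping 80.
Round 1 (the home team proposes): rejecting gives the away team an expected 0.9 × 80 = 72. The home team offers 72 and keeps 800 − 72 = 728.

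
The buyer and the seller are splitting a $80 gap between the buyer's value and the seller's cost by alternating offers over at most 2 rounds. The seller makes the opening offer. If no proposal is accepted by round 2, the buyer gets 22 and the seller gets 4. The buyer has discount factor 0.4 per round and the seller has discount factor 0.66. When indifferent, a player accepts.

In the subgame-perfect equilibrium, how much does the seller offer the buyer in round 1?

30.4

By backward induction:
Round 2 (the buyer proposes): the seller gets 4 if talks fail, so the buyer offers 4 and keeps 76.
Round 1 (the seller proposes): the buyer can get 76 next round, worth 0.4 × 76 = 30.4 now. The seller offers 30.4 and keeps 80 − 30.4 = 49.6.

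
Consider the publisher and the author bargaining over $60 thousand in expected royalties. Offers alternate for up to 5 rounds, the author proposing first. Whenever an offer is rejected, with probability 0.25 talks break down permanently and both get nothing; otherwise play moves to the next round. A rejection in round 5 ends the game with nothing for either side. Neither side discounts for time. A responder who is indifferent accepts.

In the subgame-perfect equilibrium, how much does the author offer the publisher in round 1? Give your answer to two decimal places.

Round 5 (the author proposes): the publisher will accept anything ≥ 0, so the author offers 0 and keeps 60.
Round 4 (the publisher proposes): rejecting gives the author an expected 0.75 × 60 = 45; the publisher offers that and keeps 15.
Round 3 (the author proposes): rejecting gives the publisher an expected 0.75 × 15 = 11.25. The author offers 11.25 and keeps 60 − 11.25 = 48.75.
Round 2 (the publisher proposes): rejecting gives the author an expected 0.75 × 48.75 = 36.5625; the publisher offers that and keeps 23.4375.
Round 1 (the author proposes): rejecting gives the publisher an expected 0.75 × 23.4375 = 17.578125, so the author offers 17.578125, keeping 42.421875.

17.58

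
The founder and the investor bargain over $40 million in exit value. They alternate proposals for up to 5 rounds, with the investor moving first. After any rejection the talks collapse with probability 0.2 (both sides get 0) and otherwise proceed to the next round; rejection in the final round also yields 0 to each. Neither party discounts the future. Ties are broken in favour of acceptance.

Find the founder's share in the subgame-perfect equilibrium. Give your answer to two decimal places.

10.50

By backward induction:
Round 5 (the investor proposes): the founder will accept anything ≥ 0, so the investor offers 0 and keeps 40.
Round 4 (the founder proposes): rejecting gives the investor an expected 0.8 × 40 = 32. The founder offers 32 and keeps 40 − 32 = 8.
Round 3 (the investor proposes): rejecting gives the founder an expected 0.8 × 8 = 6.4. The investor offers 6.4 and keeps 40 − 6.4 = 33.6.
Round 2 (the founder proposes): rejecting gives the investor an expected 0.8 × 33.6 = 26.88, so the founder offers 26.88, keeping 13.12.
Round 1 (the investor proposes): rejecting gives the founder an expected 0.8 × 13.12 = 10.496; the investor offers that and keeps 29.504.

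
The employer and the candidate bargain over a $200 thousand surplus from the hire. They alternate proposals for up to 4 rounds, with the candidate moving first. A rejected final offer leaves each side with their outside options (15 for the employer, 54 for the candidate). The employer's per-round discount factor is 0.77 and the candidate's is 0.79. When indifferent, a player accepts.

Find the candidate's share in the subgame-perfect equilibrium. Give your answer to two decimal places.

Round 4 (the employer proposes): the candidate gets 54 if talks fail, so the employer offers 54 and keeps 146.
Round 3 (the candidate proposes): the employer can get 146 next round, worth 0.77 × 146 = 112.42 now, so the candidate offers 112.42, keeping 87.58.
Round 2 (the employer proposes): the candidate can get 87.58 next round, worth 0.79 × 87.58 = 69.1882 now; the employer offers that and keeps 130.8118.
Round 1 (the candidate proposes): the employer can get 130.8118 next round, worth 0.77 × 130.8118 = 100.725086 now, so the candidate offers 100.725086, keeping 99.274914.

99.27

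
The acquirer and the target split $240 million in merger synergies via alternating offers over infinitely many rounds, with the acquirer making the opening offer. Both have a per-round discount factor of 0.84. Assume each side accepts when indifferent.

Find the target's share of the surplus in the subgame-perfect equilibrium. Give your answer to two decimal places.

Let x be the acquirer's share when the acquirer proposes and y be the target's share when the target proposes.
The target accepts iff offered ≥ 0.84·y, so x = 240 − 0.84y. Symmetrically y = 240 − 0.84x.
Substituting: x = 240 − 0.84(240 − 0.84x), giving x(1 − 0.84·0.84) = 240(1 − 0.84).
So x = 240 × 0.16 / 0.2944 ≈ 130.4348, and the target receives 240 − x ≈ 109.5652.

109.57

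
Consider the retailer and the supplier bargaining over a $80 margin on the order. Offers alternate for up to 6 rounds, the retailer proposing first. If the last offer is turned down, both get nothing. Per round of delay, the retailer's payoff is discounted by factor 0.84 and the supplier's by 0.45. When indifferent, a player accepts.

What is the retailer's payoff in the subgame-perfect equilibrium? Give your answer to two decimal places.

Round 6 (the supplier proposes): the retailer will accept anything ≥ 0, so the supplier offers 0 and keeps 80.
Round 5 (the retailer proposes): the supplier can get 80 next round, worth 0.45 × 80 = 36 now, so the retailer offers 36, keeping 44.
Round 4 (the supplier proposes): the retailer can get 44 next round, worth 0.84 × 44 = 36.96 now. The supplier offers 36.96 and keeps 80 − 36.96 = 43.04.
Round 3 (the retailer proposes): the supplier can get 43.04 next round, worth 0.45 × 43.04 = 19.368 now, so the retailer offers 19.368, keeping 60.632.
Round 2 (the supplier proposes): the retailer can get 60.632 next round, worth 0.84 × 60.632 = 50.93088 now, so the supplier offers 50.93088, keeping 29.06912.
Round 1 (the retailer proposes): the supplier can get 29.06912 next round, worth 0.45 × 29.06912 = 13.081104 now, so the retailer offers 13.081104, keeping 66.918896.

66.92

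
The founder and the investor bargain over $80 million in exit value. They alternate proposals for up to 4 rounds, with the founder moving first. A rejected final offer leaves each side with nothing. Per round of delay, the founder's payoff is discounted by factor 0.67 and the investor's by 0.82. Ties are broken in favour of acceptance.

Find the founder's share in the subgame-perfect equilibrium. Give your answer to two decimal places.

Solve by backward induction from round 4.
Round 4 (the investor proposes): rejection yields 0 for the founder; the investor offers 0 and keeps 80.
Round 3 (the founder proposes): the investor can get 80 next round, worth 0.82 × 80 = 65.6 now. The founder offers 65.6 and keeps 80 − 65.6 = 14.4.
Round 2 (the investor proposes): the founder can get 14.4 next round, worth 0.67 × 14.4 = 9.648 now. The investor offers 9.648 and keeps 80 − 9.648 = 70.352.
Round 1 (the founder proposes): the investor can get 70.352 next round, worth 0.82 × 70.352 = 57.68864 now, so the founder offers 57.68864, keeping 22.31136.

22.31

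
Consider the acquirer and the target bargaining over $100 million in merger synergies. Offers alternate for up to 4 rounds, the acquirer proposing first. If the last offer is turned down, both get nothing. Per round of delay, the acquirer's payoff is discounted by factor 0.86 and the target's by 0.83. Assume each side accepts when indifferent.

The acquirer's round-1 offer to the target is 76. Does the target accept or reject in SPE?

Round 4 (the target proposes): rejection yields 0 for the acquirer; the target offers 0 and keeps 100.
Round 3 (the acquirer proposes): the target can get 100 next round, worth 0.83 × 100 = 83 now. The acquirer offers 83 and keeps 100 − 83 = 17.
Round 2 (the target proposes): the acquirer can get 17 next round, worth 0.86 × 17 = 14.62 now; the target offers that and keeps 85.38.
So by rejecting in round 1, the target gets 85.38 next round, worth 0.83 × 85.38 = 70.8654 now.
Offer 76 ≥ 70.8654, so the target accepts.

Accept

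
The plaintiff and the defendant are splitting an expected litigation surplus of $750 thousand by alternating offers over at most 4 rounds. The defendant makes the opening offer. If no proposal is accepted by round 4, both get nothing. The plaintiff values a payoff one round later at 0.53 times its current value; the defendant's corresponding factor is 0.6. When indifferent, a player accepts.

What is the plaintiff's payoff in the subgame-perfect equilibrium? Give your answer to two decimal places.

285.41

Solve by backward induction from round 4.
Round 4 (the plaintiff proposes): rejection yields 0 for the defendant; the plaintiff offers 0 and keeps 750.
Round 3 (the defendant proposes): the plaintiff can get 750 next round, worth 0.53 × 750 = 397.5 now, so the defendant offers 397.5, keeping 352.5.
Round 2 (the plaintiff proposes): the defendant can get 352.5 next round, worth 0.6 × 352.5 = 211.5 now. The plaintiff offers 211.5 and keeps 750 − 211.5 = 538.5.
Round 1 (the defendant proposes): the plaintiff can get 538.5 next round, worth 0.53 × 538.5 = 285.405 now. The defendant offers 285.405 and keeps 750 − 285.405 = 464.595.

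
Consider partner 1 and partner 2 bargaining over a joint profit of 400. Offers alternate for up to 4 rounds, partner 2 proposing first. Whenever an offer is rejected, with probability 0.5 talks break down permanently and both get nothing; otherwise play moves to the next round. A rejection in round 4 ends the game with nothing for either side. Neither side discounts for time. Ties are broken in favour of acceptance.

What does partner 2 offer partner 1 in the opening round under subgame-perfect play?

Round 4 (partner 1 proposes): partner 2 will accept anything ≥ 0, so partner 1 offers 0 and keeps 400.
Round 3 (partner 2 proposes): rejecting gives partner 1 an expected 0.5 × 400 = 200. Partner 2 offers 200 and keeps 400 − 200 = 200.
Round 2 (partner 1 proposes): rejecting gives partner 2 an expected 0.5 × 200 = 100; partner 1 offers that and keeps 300.
Round 1 (partner 2 proposes): rejecting gives partner 1 an expected 0.5 × 300 = 150. Partner 2 offers 150 and keeps 400 − 150 = 250.

150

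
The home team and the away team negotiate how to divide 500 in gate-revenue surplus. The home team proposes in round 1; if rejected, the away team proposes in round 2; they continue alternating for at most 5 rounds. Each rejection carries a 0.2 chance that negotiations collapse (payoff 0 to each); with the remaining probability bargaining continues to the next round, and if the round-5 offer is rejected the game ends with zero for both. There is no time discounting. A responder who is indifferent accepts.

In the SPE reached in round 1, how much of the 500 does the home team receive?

368.8

Round 5 (the home team proposes): the away team will accept anything ≥ 0, so the home team offers 0 and keeps 500.
Round 4 (the away team proposes): rejecting gives the home team an expected 0.8 × 500 = 400, so the away team offers 400, keeping 100.
Round 3 (the home team proposes): rejecting gives the away team an expected 0.8 × 100 = 80. The home team offers 80 and keeps 500 − 80 = 420.
Round 2 (the away team proposes): rejecting gives the home team an expected 0.8 × 420 = 336. The away team offers 336 and keeps 500 − 336 = 164.
Round 1 (the home team proposes): rejecting gives the away team an expected 0.8 × 164 = 131.2. The home team offers 131.2 and keeps 500 − 131.2 = 368.8.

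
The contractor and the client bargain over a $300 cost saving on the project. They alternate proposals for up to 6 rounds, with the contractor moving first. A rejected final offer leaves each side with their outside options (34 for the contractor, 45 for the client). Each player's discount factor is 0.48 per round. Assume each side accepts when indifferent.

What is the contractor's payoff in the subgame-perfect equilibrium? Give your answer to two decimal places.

Round 6 (the client proposes): the contractor gets 34 if talks fail, so the client offers 34 and keeps 266.
Round 5 (the contractor proposes): the client can get 266 next round, worth 0.48 × 266 = 127.68 now. The contractor offers 127.68 and keeps 300 − 127.68 = 172.32.
Round 4 (the client proposes): the contractor can get 172.32 next round, worth 0.48 × 172.32 = 82.7136 now; the client offers that and keeps 217.2864.
Round 3 (the contractor proposes): the client can get 217.2864 next round, worth 0.48 × 217.2864 = 104.297472 now; the contractor offers that and keeps 195.702528.
Round 2 (the client proposes): the contractor can get 195.702528 next round, worth 0.48 × 195.702528 = 93.93721344 now; the client offers that and keeps 206.06278656.
Round 1 (the contractor proposes): the client can get 206.06278656 next round, worth 0.48 × 206.06278656 = 98.9101375488 now, so the contractor offers 98.9101375488, keeping 201.0898624512.

201.09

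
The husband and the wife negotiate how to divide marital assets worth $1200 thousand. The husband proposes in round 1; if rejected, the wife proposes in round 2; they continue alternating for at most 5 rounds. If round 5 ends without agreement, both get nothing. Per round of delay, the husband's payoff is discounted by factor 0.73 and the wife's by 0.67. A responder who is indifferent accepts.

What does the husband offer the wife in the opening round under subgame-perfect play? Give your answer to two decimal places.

Work backward from the last round.
Round 5 (the husband proposes): rejection yields 0 for the wife; the husband offers 0 and keeps 1200.
Round 4 (the wife proposes): the husband can get 1200 next round, worth 0.73 × 1200 = 876 now. The wife offers 876 and keeps 1200 − 876 = 324.
Round 3 (the husband proposes): the wife can get 324 next round, worth 0.67 × 324 = 217.08 now; the husband offers that and keeps 982.92.
Round 2 (the wife proposes): the husband can get 982.92 next round, worth 0.73 × 982.92 = 717.5316 now. The wife offers 717.5316 and keeps 1200 − 717.5316 = 482.4684.
Round 1 (the husband proposes): the wife can get 482.4684 next round, worth 0.67 × 482.4684 = 323.253828 now, so the husband offers 323.253828, keeping 876.746172.

323.25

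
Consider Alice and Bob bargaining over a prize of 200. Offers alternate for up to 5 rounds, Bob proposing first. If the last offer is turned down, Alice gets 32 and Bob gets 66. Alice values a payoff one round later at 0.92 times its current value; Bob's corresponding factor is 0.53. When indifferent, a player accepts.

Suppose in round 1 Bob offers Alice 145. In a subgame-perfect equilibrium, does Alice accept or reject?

Accept

Work out Alice's continuation value if the offer is rejected.
Round 5 (Bob proposes): Alice gets 32 if talks fail, so Bob offers 32 and keeps 168.
Round 4 (Alice proposes): Bob can get 168 next round, worth 0.53 × 168 = 89.04 now; Alice offers that and keeps 110.96.
Round 3 (Bob proposes): Alice can get 110.96 next round, worth 0.92 × 110.96 = 102.0832 now. Bob offers 102.0832 and keeps 200 − 102.0832 = 97.9168.
Round 2 (Alice proposes): Bob can get 97.9168 next round, worth 0.53 × 97.9168 = 51.895904 now, so Alice offers 51.895904, keeping 148.104096.
So by rejecting in round 1, Alice gets 148.104096 next round, worth 0.92 × 148.104096 = 136.25576832 now.
Offer 145 ≥ 136.25576832, so Alice accepts.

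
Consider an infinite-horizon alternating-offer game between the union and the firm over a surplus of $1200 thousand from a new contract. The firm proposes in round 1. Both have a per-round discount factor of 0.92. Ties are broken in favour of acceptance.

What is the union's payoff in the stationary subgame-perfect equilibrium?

575

In a stationary SPE each proposer offers the other exactly their discounted continuation value.
If the firm keeps x when proposing and the union keeps y when proposing, then x = 1200 − 0.92y and y = 1200 − 0.92x.
Solving: x = 1200(1 − 0.92) / (1 − 0.92·0.92) = 96 / 0.1536 = 625.
The union gets 1200 − 625 = 575.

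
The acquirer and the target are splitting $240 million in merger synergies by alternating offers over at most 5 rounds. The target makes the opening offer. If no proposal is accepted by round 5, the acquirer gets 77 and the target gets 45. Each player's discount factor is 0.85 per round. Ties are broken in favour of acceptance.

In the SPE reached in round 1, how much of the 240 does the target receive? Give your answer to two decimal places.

147.10

Round 5 (the target proposes): the acquirer gets 77 if talks fail, so the target offers 77 and keeps 163.
Round 4 (the acquirer proposes): the target can get 163 next round, worth 0.85 × 163 = 138.55 now, so the acquirer offers 138.55, keeping 101.45.
Round 3 (the target proposes): the acquirer can get 101.45 next round, worth 0.85 × 101.45 = 86.2325 now. The target offers 86.2325 and keeps 240 − 86.2325 = 153.7675.
Round 2 (the acquirer proposes): the target can get 153.7675 next round, worth 0.85 × 153.7675 = 130.702375 now. The acquirer offers 130.702375 and keeps 240 − 130.702375 = 109.297625.
Round 1 (the target proposes): the acquirer can get 109.297625 next round, worth 0.85 × 109.297625 = 92.90298125 now; the target offers that and keeps 147.09701875.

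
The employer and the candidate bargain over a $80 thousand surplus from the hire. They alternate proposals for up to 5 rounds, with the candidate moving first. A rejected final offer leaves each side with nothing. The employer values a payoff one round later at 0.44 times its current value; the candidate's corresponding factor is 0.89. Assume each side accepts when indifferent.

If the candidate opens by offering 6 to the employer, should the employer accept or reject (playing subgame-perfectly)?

Work out the employer's continuation value if the offer is rejected.
Round 5 (the candidate proposes): the employer will accept anything ≥ 0, so the candidate offers 0 and keeps 80.
Round 4 (the employer proposes): the candidate can get 80 next round, worth 0.89 × 80 = 71.2 now, so the employer offers 71.2, keeping 8.8.
Round 3 (the candidate proposes): the employer can get 8.8 next round, worth 0.44 × 8.8 = 3.872 now. The candidate offers 3.872 and keeps 80 − 3.872 = 76.128.
Round 2 (the employer proposes): the candidate can get 76.128 next round, worth 0.89 × 76.128 = 67.75392 now; the employer offers that and keeps 12.24608.
So by rejecting in round 1, the employer gets 12.24608 next round, worth 0.44 × 12.24608 = 5.3882752 now.
Offer 6 ≥ 5.3882752, so the employer accepts.

Accept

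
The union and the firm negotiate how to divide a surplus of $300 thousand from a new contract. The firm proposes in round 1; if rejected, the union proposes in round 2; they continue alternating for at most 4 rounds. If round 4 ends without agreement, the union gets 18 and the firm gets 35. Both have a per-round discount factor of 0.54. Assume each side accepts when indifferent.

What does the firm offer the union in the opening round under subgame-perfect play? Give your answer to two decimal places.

116.25

Work backward from the last round.
Round 4 (the union proposes): the firm gets 35 if talks fail, so the union offers 35 and keeps 265.
Round 3 (the firm proposes): the union can get 265 next round, worth 0.54 × 265 = 143.1 now. The firm offers 143.1 and keeps 300 − 143.1 = 156.9.
Round 2 (the union proposes): the firm can get 156.9 next round, worth 0.54 × 156.9 = 84.726 now; the union offers that and keeps 215.274.
Round 1 (the firm proposes): the union can get 215.274 next round, worth 0.54 × 215.274 = 116.24796 now, so the firm offers 116.24796, keeping 183.75204.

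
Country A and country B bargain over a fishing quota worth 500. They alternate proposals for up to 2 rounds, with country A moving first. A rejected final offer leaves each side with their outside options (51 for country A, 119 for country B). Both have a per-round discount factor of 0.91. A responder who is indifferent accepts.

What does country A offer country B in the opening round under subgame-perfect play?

Work backward from the last round.
Round 2 (country B proposes): country A gets 51 if talks fail, so country B offers 51 and keeps 449.
Round 1 (country A proposes): country B can get 449 next round, worth 0.91 × 449 = 408.59 now. Country A offers 408.59 and keeps 500 − 408.59 = 91.41.

408.59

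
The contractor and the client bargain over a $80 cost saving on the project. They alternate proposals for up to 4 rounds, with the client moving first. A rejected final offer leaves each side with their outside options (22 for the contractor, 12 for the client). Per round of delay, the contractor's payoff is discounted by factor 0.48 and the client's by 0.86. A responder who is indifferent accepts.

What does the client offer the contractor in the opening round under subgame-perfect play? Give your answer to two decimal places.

18.85

Round 4 (the contractor proposes): the client gets 12 if talks fail, so the contractor offers 12 and keeps 68.
Round 3 (the client proposes): the contractor can get 68 next round, worth 0.48 × 68 = 32.64 now. The client offers 32.64 and keeps 80 − 32.64 = 47.36.
Round 2 (the contractor proposes): the client can get 47.36 next round, worth 0.86 × 47.36 = 40.7296 now, so the contractor offers 40.7296, keeping 39.2704.
Round 1 (the client proposes): the contractor can get 39.2704 next round, worth 0.48 × 39.2704 = 18.849792 now, so the client offers 18.849792, keeping 61.150208.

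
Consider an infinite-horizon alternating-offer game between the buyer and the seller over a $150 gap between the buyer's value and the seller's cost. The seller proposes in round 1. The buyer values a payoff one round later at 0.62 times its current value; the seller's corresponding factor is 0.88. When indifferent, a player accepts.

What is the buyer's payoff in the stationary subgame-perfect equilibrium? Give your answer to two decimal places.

When the seller proposes, the buyer accepts any offer worth at least 0.62 times what the buyer would get by proposing next round; and vice versa.
This gives x = 150 − 0.62y and y = 150 − 0.88x, where x and y are each side's share when it proposes.
Hence (1 − 0.62·0.88)x = 150(1 − 0.62), i.e. 0.4544·x = 57.
x ≈ 125.4401; the buyer's share is 150 − x ≈ 24.5599.

24.56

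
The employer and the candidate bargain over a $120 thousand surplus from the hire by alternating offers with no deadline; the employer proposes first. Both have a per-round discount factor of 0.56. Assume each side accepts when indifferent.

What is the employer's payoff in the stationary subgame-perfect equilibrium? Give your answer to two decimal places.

76.92

Let x be the employer's share when the employer proposes and y be the candidate's share when the candidate proposes.
The candidate accepts iff offered ≥ 0.56·y, so x = 120 − 0.56y. Symmetrically y = 120 − 0.56x.
Substituting: x = 120 − 0.56(120 − 0.56x), giving x(1 − 0.56·0.56) = 120(1 − 0.56).
So x = 120 × 0.44 / 0.6864 ≈ 76.9231, and the candidate receives 120 − x ≈ 43.0769.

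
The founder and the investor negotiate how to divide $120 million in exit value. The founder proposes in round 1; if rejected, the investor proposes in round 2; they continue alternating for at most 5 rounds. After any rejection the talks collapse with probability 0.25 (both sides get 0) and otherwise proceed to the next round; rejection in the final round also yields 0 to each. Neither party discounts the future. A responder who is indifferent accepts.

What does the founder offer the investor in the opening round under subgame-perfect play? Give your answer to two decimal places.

Round 5 (the founder proposes): the investor will accept anything ≥ 0, so the founder offers 0 and keeps 120.
Round 4 (the investor proposes): rejecting gives the founder an expected 0.75 × 120 = 90. The investor offers 90 and keeps 120 − 90 = 30.
Round 3 (the founder proposes): rejecting gives the investor an expected 0.75 × 30 = 22.5, so the founder offers 22.5, keeping 97.5.
Round 2 (the investor proposes): rejecting gives the founder an expected 0.75 × 97.5 = 73.125. The investor offers 73.125 and keeps 120 − 73.125 = 46.875.
Round 1 (the founder proposes): rejecting gives the investor an expected 0.75 × 46.875 = 35.15625. The founder offers 35.15625 and keeps 120 − 35.15625 = 84.84375.

35.16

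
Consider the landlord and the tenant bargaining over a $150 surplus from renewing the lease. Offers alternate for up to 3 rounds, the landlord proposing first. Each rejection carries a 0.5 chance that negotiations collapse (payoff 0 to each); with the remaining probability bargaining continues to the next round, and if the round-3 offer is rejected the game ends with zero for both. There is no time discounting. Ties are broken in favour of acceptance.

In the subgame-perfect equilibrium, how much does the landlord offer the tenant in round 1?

37.5

Round 3 (the landlord proposes): rejection yields 0 for the tenant; the landlord offers 0 and keeps 150.
Round 2 (the tenant proposes): rejecting gives the landlord an expected 0.5 × 150 = 75. The tenant offers 75 and keeps 150 − 75 = 75.
Round 1 (the landlord proposes): rejecting gives the tenant an expected 0.5 × 75 = 37.5, so the landlord offers 37.5, keeping 112.5.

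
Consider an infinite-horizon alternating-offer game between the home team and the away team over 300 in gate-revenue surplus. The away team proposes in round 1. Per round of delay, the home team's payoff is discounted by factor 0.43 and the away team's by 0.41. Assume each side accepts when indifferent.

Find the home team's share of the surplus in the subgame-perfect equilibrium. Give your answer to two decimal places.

92.40

In a stationary SPE each proposer offers the other exactly their discounted continuation value.
If the away team keeps x when proposing and the home team keeps y when proposing, then x = 300 − 0.43y and y = 300 − 0.41x.
Solving: x = 300(1 − 0.43) / (1 − 0.41·0.43) = 171 / 0.8237 ≈ 207.5999.
The home team gets 300 − 207.5999 ≈ 92.4001.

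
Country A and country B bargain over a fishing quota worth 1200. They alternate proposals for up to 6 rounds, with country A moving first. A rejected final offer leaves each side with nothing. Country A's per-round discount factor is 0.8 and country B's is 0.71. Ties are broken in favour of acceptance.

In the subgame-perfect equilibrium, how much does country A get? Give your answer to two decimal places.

Round 6 (country B proposes): country A will accept anything ≥ 0, so country B offers 0 and keeps 1200.
Round 5 (country A proposes): country B can get 1200 next round, worth 0.71 × 1200 = 852 now; country A offers that and keeps 348.
Round 4 (country B proposes): country A can get 348 next round, worth 0.8 × 348 = 278.4 now, so country B offers 278.4, keeping 921.6.
Round 3 (country A proposes): country B can get 921.6 next round, worth 0.71 × 921.6 = 654.336 now; country A offers that and keeps 545.664.
Round 2 (country B proposes): country A can get 545.664 next round, worth 0.8 × 545.664 = 436.5312 now. Country B offers 436.5312 and keeps 1200 − 436.5312 = 763.4688.
Round 1 (country A proposes): country B can get 763.4688 next round, worth 0.71 × 763.4688 = 542.062848 now, so country A offers 542.062848, keeping 657.937152.

657.94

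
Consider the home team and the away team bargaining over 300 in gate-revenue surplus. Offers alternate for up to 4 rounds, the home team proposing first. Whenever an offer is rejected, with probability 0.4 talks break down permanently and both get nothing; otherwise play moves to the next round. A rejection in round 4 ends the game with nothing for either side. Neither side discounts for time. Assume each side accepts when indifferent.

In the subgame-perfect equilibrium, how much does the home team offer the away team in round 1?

136.8

Round 4 (the away team proposes): rejection yields 0 for the home team; the away team offers 0 and keeps 300.
Round 3 (the home team proposes): rejecting gives the away team an expected 0.6 × 300 = 180; the home team offers that and keeps 120.
Round 2 (the away team proposes): rejecting gives the home team an expected 0.6 × 120 = 72, so the away team offers 72, keeping 228.
Round 1 (the home team proposes): rejecting gives the away team an expected 0.6 × 228 = 136.8; the home team offers that and keeps 163.2.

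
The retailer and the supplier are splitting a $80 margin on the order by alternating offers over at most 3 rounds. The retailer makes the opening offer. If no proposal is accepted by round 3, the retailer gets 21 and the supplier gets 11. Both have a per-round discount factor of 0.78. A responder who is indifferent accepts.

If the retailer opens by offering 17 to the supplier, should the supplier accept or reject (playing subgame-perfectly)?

Round 3 (the retailer proposes): the supplier gets 11 if talks fail, so the retailer offers 11 and keeps 69.
Round 2 (the supplier proposes): the retailer can get 69 next round, worth 0.78 × 69 = 53.82 now, so the supplier offers 53.82, keeping 26.18.
So by rejecting in round 1, the supplier gets 26.18 next round, worth 0.78 × 26.18 = 20.4204 now.
Offer 17 < 20.4204, so the supplier rejects.

Reject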